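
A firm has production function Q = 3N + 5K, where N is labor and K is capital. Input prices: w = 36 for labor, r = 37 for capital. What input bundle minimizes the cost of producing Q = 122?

The inputs are perfect substitutes, so the firm uses whichever has the lower cost per unit of output.
Cost per unit of output via N is w/3 = 12; via K it is r/5 = 7.4. K is cheaper.
Producing Q = 122 with K alone: N = 0, K = 24.4.

N* = 0, K* = 24.4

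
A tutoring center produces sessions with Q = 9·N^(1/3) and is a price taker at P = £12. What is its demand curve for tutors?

MP_N = (1/3)·9·N^(-2/3) = 3·N^(-2/3).
Setting P·MP_N = w: 36·N^(-2/3) = w.
Solving for N: N^(-2/3) = w/36, so N = (36/w)^(3/2).

N(w) = (36/w)^(3/2)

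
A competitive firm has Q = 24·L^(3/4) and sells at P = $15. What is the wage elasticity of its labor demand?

MP_L = (3/4)·24·L^(-1/4), so P·MP_L = w gives 270·L^(-1/4) = w.
Solving, L(w) = (270/w)^(4). This is a constant-elasticity form: L ∝ w^(−4), so ε = −4.

ε = -4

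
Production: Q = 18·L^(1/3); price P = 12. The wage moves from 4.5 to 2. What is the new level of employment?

L* = 216

From P·MP_L = w with MP_L = 6·L^(-2/3), the labor demand is L(w) = (72/w)^(3/2).
At w = 4.5: L = 64. At w = 2: L = 216.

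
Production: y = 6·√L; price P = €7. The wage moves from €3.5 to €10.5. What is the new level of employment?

From P·MP_L = w with MP_L = 3·L^(-1/2), the labor demand is L(w) = (21/w)^(2).
At w = 3.5: L = 36. At w = 10.5: L = 4.

L* = 4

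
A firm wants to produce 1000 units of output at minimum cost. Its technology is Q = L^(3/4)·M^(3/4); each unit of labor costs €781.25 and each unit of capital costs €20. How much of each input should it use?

L* = 16, M* = 625

Cost minimization requires the marginal rate of technical substitution to equal the input-price ratio: MP_L/MP_M = w/r.
Here MP_L/MP_M = (3/4)·(M/L)/(3/4) = (M/L). Setting this equal to 781.25/20 = 39.0625 gives M = 39.0625L.
Substituting into Q = 1000: L^(3/4)·(39.0625L)^(3/4) = 1000.
Solving, L = 16 and M = 625.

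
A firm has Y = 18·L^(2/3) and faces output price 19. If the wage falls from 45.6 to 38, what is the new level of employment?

From P·MP_L = w with MP_L = 12·L^(-1/3), the labor demand is L(w) = (228/w)^(3).
At w = 45.6: L = 125. At w = 38: L = 216.

L* = 216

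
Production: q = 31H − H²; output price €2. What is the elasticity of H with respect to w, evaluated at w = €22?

ε = -0.55

From P·MP_H = w with MP_H = 31 − 2H, labor demand is H(w) = (31 − w/2)/2.
dH/dw = −1/(4) = -0.25.
At w = 22, H = 10, so ε = (dH/dw)·(w/H) = (-0.25)·(22/10) = -0.55.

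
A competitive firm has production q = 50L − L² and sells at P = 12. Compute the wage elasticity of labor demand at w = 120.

ε = -0.25

From P·MP_L = w with MP_L = 50 − 2L, labor demand is L(w) = (50 − w/12)/2.
dL/dw = −1/(24) = -1/24.
At w = 120, L = 20, so ε = (dL/dw)·(w/L) = (-1/24)·(120/20) = -0.25.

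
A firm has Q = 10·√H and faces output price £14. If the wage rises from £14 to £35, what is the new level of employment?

From P·MP_H = w with MP_H = 5·H^(-1/2), the labor demand is H(w) = (70/w)^(2).
At w = 14: H = 25. At w = 35: H = 4.

H* = 4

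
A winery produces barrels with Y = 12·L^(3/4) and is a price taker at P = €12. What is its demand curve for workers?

MP_L = (3/4)·12·L^(-1/4) = 9·L^(-1/4).
Setting P·MP_L = w: 108·L^(-1/4) = w.
Solving for L: L^(-1/4) = w/108, so L = (108/w)^(4).

L(w) = (108/w)^(4)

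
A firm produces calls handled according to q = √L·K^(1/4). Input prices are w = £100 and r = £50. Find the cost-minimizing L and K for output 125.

Cost minimization requires the marginal rate of technical substitution to equal the input-price ratio: MP_L/MP_K = w/r.
Here MP_L/MP_K = (1/2)·(K/L)/(1/4) = 2·(K/L). Setting this equal to 100/50 = 2 gives K = L.
Substituting into q = 125: L^(1/2)·(L)^(1/4) = 125.
Solving, L = 625 and K = 625.

L* = 625, K* = 625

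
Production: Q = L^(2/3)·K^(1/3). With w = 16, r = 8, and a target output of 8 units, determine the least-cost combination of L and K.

Cost minimization requires the marginal rate of technical substitution to equal the input-price ratio: MP_L/MP_K = w/r.
Here MP_L/MP_K = (2/3)·(K/L)/(1/3) = 2·(K/L). Setting this equal to 16/8 = 2 gives K = L.
Substituting into Q = 8: L^(2/3)·(L)^(1/3) = 8.
Solving, L = 8 and K = 8.

L* = 8, K* = 8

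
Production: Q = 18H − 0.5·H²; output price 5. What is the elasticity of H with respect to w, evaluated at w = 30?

From P·MP_H = w with MP_H = 18 − H, labor demand is H(w) = 18 − w/5.
dH/dw = −1/(5) = -0.2.
At w = 30, H = 12, so ε = (dH/dw)·(w/H) = (-0.2)·(30/12) = -0.5.

ε = -0.5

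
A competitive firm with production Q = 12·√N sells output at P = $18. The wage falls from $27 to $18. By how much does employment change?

ΔN = 20

From P·MP_N = w with MP_N = 6·N^(-1/2), the labor demand is N(w) = (108/w)^(2).
At w = 27: N = 16. At w = 18: N = 36.
ΔN = 36 − 16 = 20.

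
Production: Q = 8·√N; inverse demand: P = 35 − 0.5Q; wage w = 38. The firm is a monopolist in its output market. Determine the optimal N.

N* = 4

Marginal revenue from the inverse demand is MR = 35 − Q.
The marginal product is MP_N = 4·N^(-1/2).
A monopolist hires until marginal revenue product equals the wage: MR·MP_N = w.
At N, Q = 8·√N. Substituting and solving: (35 − 8·√N)·4·N^(-1/2) = 38 gives N = 4.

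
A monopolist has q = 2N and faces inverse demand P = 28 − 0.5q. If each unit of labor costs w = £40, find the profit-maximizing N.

Marginal revenue from the inverse demand is MR = 28 − q.
The marginal product is MP_N = 2.
A monopolist hires until marginal revenue product equals the wage: MR·MP_N = w.
(28 − 2N)·2 = 40, so N = 4.

N* = 4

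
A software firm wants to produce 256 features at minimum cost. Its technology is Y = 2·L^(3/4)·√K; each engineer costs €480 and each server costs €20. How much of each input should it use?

L* = 16, K* = 256

Cost minimization requires the marginal rate of technical substitution to equal the input-price ratio: MP_L/MP_K = w/r.
Here MP_L/MP_K = (3/4)·(K/L)/(1/2) = 1.5·(K/L). Setting this equal to 480/20 = 24 gives K = 16L.
Substituting into Y = 256: 2·L^(3/4)·(16L)^(1/2) = 256.
Solving, L = 16 and K = 256.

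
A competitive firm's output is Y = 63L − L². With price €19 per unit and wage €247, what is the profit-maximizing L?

The marginal product of L is MP_L = 63 − 2L.
A price-taking firm hires until the value of the marginal product equals the wage: P·MP_L = w, so 19·(63 − 2L) = 247.
Then 63 − 2L = 13, giving L = 25.

L* = 25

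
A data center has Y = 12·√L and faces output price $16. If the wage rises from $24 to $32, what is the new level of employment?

L* = 9

From P·MP_L = w with MP_L = 6·L^(-1/2), the labor demand is L(w) = (96/w)^(2).
At w = 24: L = 16. At w = 32: L = 9.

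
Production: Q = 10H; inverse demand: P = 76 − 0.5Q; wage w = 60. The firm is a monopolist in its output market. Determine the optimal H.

Marginal revenue from the inverse demand is MR = 76 − Q.
The marginal product is MP_H = 10.
A monopolist hires until marginal revenue product equals the wage: MR·MP_H = w.
(76 − 10H)·10 = 60, so H = 7.

H* = 7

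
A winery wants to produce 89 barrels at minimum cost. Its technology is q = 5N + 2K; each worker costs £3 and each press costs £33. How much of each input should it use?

The inputs are perfect substitutes, so the firm uses whichever has the lower cost per unit of output.
Cost per unit of output via N is w/5 = 0.6; via K it is r/2 = 16.5. N is cheaper.
Producing q = 89 with N alone: N = 17.8, K = 0.

N* = 17.8, K* = 0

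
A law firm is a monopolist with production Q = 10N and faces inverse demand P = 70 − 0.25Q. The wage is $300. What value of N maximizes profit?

Marginal revenue from the inverse demand is MR = 70 − 0.5Q.
The marginal product is MP_N = 10.
A monopolist hires until marginal revenue product equals the wage: MR·MP_N = w.
(70 − 5N)·10 = 300, so N = 8.

N* = 8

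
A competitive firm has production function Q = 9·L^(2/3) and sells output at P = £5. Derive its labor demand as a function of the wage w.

MP_L = (2/3)·9·L^(-1/3) = 6·L^(-1/3).
Setting P·MP_L = w: 30·L^(-1/3) = w.
Solving for L: L^(-1/3) = w/30, so L = (30/w)^(3).

L(w) = 27000/w³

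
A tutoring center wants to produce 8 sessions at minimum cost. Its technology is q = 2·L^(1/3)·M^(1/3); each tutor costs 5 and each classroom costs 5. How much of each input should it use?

L* = 8, M* = 8

Cost minimization requires the marginal rate of technical substitution to equal the input-price ratio: MP_L/MP_M = w/r.
Here MP_L/MP_M = (1/3)·(M/L)/(1/3) = (M/L). Setting this equal to 5/5 = 1 gives M = L.
Substituting into q = 8: 2·L^(1/3)·(L)^(1/3) = 8.
Solving, L = 8 and M = 8.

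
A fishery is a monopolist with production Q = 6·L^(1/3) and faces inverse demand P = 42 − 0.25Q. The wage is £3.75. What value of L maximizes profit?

Marginal revenue from the inverse demand is MR = 42 − 0.5Q.
The marginal product is MP_L = 2·L^(-2/3).
A monopolist hires until marginal revenue product equals the wage: MR·MP_L = w.
At L, Q = 6·L^(1/3). Substituting and solving: (42 − 3·L^(1/3))·2·L^(-2/3) = 3.75 gives L = 64.

L* = 64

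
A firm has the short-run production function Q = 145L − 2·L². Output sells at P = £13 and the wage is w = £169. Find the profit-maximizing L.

The marginal product of L is MP_L = 145 − 4L.
A price-taking firm hires until the value of the marginal product equals the wage: P·MP_L = w, so 13·(145 − 4L) = 169.
Then 145 − 4L = 13, giving L = 33.

L* = 33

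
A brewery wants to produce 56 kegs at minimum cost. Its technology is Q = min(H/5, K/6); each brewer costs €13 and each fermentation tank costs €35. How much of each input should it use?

With a fixed-proportions technology, the cost-minimizing bundle uses no slack in either input: H/5 = K/6 = Q.
So H = 5·56 = 280 and K = 6·56 = 336.

H* = 280, K* = 336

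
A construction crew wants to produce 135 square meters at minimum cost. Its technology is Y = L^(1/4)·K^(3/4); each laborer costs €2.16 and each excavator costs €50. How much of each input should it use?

L* = 625, K* = 81

Cost minimization requires the marginal rate of technical substitution to equal the input-price ratio: MP_L/MP_K = w/r.
Here MP_L/MP_K = (1/4)·(K/L)/(3/4) = (1/3)·(K/L). Setting this equal to 2.16/50 = 0.0432 gives K = 0.1296L.
Substituting into Y = 135: L^(1/4)·(0.1296L)^(3/4) = 135.
Solving, L = 625 and K = 81.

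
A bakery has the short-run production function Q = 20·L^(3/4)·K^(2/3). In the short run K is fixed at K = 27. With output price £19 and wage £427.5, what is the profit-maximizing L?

L* = 1296

With K = 27, MP_L = (3/4)·20·L^(-1/4)·27^(2/3) = 135·L^(-1/4).
Profit maximization for a price taker requires P·MP_L = w: 19·135·L^(-1/4) = 427.5.
So L^(-1/4) = 1/6, which gives L = 1296.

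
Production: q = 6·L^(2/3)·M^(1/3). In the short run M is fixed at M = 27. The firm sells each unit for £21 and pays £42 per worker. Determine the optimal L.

L* = 216

With M = 27, MP_L = (2/3)·6·L^(-1/3)·27^(1/3) = 12·L^(-1/3).
Profit maximization for a price taker requires P·MP_L = w: 21·12·L^(-1/3) = 42.
So L^(-1/3) = 1/6, which gives L = 216.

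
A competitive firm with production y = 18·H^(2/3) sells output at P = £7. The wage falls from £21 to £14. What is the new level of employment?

H* = 216

From P·MP_H = w with MP_H = 12·H^(-1/3), the labor demand is H(w) = (84/w)^(3).
At w = 21: H = 64. At w = 14: H = 216.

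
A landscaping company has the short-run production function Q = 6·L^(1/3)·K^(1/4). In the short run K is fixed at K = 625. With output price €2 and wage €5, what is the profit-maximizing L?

With K = 625, MP_L = (1/3)·6·L^(-2/3)·625^(1/4) = 10·L^(-2/3).
Profit maximization for a price taker requires P·MP_L = w: 2·10·L^(-2/3) = 5.
So L^(-2/3) = 0.25, which gives L = 8.

L* = 8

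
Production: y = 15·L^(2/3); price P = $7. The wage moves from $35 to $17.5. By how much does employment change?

From P·MP_L = w with MP_L = 10·L^(-1/3), the labor demand is L(w) = (70/w)^(3).
At w = 35: L = 8. At w = 17.5: L = 64.
ΔL = 64 − 8 = 56.

ΔL = 56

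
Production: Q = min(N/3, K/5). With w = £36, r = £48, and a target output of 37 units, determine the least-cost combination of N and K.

N* = 111, K* = 185

With a fixed-proportions technology, the cost-minimizing bundle uses no slack in either input: N/3 = K/5 = Q.
So N = 3·37 = 111 and K = 5·37 = 185.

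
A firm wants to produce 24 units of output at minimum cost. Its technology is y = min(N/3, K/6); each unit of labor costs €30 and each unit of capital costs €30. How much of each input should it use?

With a fixed-proportions technology, the cost-minimizing bundle uses no slack in either input: N/3 = K/6 = y.
So N = 3·24 = 72 and K = 6·24 = 144.

N* = 72, K* = 144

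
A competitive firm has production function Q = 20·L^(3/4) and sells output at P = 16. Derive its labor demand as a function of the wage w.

MP_L = (3/4)·20·L^(-1/4) = 15·L^(-1/4).
Setting P·MP_L = w: 240·L^(-1/4) = w.
Solving for L: L^(-1/4) = w/240, so L = (240/w)^(4).

L(w) = (240/w)^(4)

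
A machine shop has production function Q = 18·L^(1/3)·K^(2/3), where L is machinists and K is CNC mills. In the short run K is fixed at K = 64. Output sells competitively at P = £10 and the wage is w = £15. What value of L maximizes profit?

With K = 64, MP_L = (1/3)·18·L^(-2/3)·64^(2/3) = 96·L^(-2/3).
Profit maximization for a price taker requires P·MP_L = w: 10·96·L^(-2/3) = 15.
So L^(-2/3) = 0.015625, which gives L = 512.

L* = 512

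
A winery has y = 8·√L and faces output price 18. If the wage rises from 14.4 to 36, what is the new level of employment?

From P·MP_L = w with MP_L = 4·L^(-1/2), the labor demand is L(w) = (72/w)^(2).
At w = 14.4: L = 25. At w = 36: L = 4.

L* = 4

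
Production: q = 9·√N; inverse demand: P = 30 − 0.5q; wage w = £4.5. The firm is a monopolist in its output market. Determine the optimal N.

N* = 9

Marginal revenue from the inverse demand is MR = 30 − q.
The marginal product is MP_N = 4.5·N^(-1/2).
A monopolist hires until marginal revenue product equals the wage: MR·MP_N = w.
At N, q = 9·√N. Substituting and solving: (30 − 9·√N)·4.5·N^(-1/2) = 4.5 gives N = 9.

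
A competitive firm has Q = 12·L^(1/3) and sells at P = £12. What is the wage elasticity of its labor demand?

ε = -1.5

MP_L = (1/3)·12·L^(-2/3), so P·MP_L = w gives 48·L^(-2/3) = w.
Solving, L(w) = (48/w)^(3/2). This is a constant-elasticity form: L ∝ w^(−3/2), so ε = −3/2.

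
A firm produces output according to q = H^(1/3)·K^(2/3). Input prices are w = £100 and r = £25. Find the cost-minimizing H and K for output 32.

Cost minimization requires the marginal rate of technical substitution to equal the input-price ratio: MP_H/MP_K = w/r.
Here MP_H/MP_K = (1/3)·(K/H)/(2/3) = 0.5·(K/H). Setting this equal to 100/25 = 4 gives K = 8H.
Substituting into q = 32: H^(1/3)·(8H)^(2/3) = 32.
Solving, H = 8 and K = 64.

H* = 8, K* = 64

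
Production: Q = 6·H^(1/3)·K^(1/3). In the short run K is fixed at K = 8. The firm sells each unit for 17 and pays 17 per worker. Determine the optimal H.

With K = 8, MP_H = (1/3)·6·H^(-2/3)·8^(1/3) = 4·H^(-2/3).
Profit maximization for a price taker requires P·MP_H = w: 17·4·H^(-2/3) = 17.
So H^(-2/3) = 0.25, which gives H = 8.

H* = 8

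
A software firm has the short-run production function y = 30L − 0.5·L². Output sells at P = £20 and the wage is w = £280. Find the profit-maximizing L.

The marginal product of L is MP_L = 30 − L.
A price-taking firm hires until the value of the marginal product equals the wage: P·MP_L = w, so 20·(30 − L) = 280.
Then 30 − L = 14, giving L = 16.

L* = 16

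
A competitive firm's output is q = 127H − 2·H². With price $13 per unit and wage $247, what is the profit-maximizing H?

H* = 27

The marginal product of H is MP_H = 127 − 4H.
A price-taking firm hires until the value of the marginal product equals the wage: P·MP_H = w, so 13·(127 − 4H) = 247.
Then 127 − 4H = 19, giving H = 27.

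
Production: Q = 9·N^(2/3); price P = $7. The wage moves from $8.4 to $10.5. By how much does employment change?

ΔN = -61

From P·MP_N = w with MP_N = 6·N^(-1/3), the labor demand is N(w) = (42/w)^(3).
At w = 8.4: N = 125. At w = 10.5: N = 64.
ΔN = 64 − 125 = -61.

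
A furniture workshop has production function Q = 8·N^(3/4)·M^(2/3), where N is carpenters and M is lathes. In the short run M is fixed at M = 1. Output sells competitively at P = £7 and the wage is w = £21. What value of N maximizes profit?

With M = 1, MP_N = (3/4)·8·N^(-1/4)·1^(2/3) = 6·N^(-1/4).
Profit maximization for a price taker requires P·MP_N = w: 7·6·N^(-1/4) = 21.
So N^(-1/4) = 0.5, which gives N = 16.

N* = 16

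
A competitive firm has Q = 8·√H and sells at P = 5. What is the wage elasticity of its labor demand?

MP_H = (1/2)·8·H^(-1/2), so P·MP_H = w gives 20·H^(-1/2) = w.
Solving, H(w) = (20/w)^(2). This is a constant-elasticity form: H ∝ w^(−2), so ε = −2.

ε = -2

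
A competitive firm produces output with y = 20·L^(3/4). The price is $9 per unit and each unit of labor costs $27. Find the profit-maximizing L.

MP_L = (3/4)·20·L^(-1/4) = 15·L^(-1/4).
Profit maximization for a price taker requires P·MP_L = w: 9·15·L^(-1/4) = 27.
So L^(-1/4) = 0.2, which gives L = 625.

L* = 625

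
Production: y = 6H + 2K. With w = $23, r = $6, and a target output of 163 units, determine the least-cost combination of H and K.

The inputs are perfect substitutes, so the firm uses whichever has the lower cost per unit of output.
Cost per unit of output via H is w/6 = 23/6; via K it is r/2 = 3. K is cheaper.
Producing y = 163 with K alone: H = 0, K = 81.5.

H* = 0, K* = 81.5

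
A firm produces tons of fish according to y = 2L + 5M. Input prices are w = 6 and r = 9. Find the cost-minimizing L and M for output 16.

L* = 0, M* = 3.2

The inputs are perfect substitutes, so the firm uses whichever has the lower cost per unit of output.
Cost per unit of output via L is w/2 = 3; via M it is r/5 = 1.8. M is cheaper.
Producing y = 16 with M alone: L = 0, M = 3.2.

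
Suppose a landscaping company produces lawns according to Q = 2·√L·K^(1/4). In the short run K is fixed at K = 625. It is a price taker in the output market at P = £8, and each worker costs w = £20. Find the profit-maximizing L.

L* = 4

With K = 625, MP_L = (1/2)·2·L^(-1/2)·625^(1/4) = 5·L^(-1/2).
Profit maximization for a price taker requires P·MP_L = w: 8·5·L^(-1/2) = 20.
So L^(-1/2) = 0.5, which gives L = 4.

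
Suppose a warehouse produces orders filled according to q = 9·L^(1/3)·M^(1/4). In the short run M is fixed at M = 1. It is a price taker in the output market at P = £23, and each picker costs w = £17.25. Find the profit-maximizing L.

With M = 1, MP_L = (1/3)·9·L^(-2/3)·1^(1/4) = 3·L^(-2/3).
Profit maximization for a price taker requires P·MP_L = w: 23·3·L^(-2/3) = 17.25.
So L^(-2/3) = 0.25, which gives L = 8.

L* = 8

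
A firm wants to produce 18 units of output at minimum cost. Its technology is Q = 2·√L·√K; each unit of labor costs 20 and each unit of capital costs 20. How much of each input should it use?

Cost minimization requires the marginal rate of technical substitution to equal the input-price ratio: MP_L/MP_K = w/r.
Here MP_L/MP_K = (1/2)·(K/L)/(1/2) = (K/L). Setting this equal to 20/20 = 1 gives K = L.
Substituting into Q = 18: 2·L^(1/2)·(L)^(1/2) = 18.
Solving, L = 9 and K = 9.

L* = 9, K* = 9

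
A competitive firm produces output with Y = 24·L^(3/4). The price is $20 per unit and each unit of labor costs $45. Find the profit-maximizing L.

MP_L = (3/4)·24·L^(-1/4) = 18·L^(-1/4).
Profit maximization for a price taker requires P·MP_L = w: 20·18·L^(-1/4) = 45.
So L^(-1/4) = 0.125, which gives L = 4096.

L* = 4096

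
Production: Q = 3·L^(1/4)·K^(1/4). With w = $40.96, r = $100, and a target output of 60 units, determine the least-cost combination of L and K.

L* = 625, K* = 256

Cost minimization requires the marginal rate of technical substitution to equal the input-price ratio: MP_L/MP_K = w/r.
Here MP_L/MP_K = (1/4)·(K/L)/(1/4) = (K/L). Setting this equal to 40.96/100 = 0.4096 gives K = 0.4096L.
Substituting into Q = 60: 3·L^(1/4)·(0.4096L)^(1/4) = 60.
Solving, L = 625 and K = 256.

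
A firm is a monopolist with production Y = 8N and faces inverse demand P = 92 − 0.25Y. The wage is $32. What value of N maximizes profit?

N* = 22

Marginal revenue from the inverse demand is MR = 92 − 0.5Y.
The marginal product is MP_N = 8.
A monopolist hires until marginal revenue product equals the wage: MR·MP_N = w.
(92 − 4N)·8 = 32, so N = 22.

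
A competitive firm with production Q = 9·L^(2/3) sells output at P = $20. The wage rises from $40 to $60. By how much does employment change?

ΔL = -19

From P·MP_L = w with MP_L = 6·L^(-1/3), the labor demand is L(w) = (120/w)^(3).
At w = 40: L = 27. At w = 60: L = 8.
ΔL = 8 − 27 = -19.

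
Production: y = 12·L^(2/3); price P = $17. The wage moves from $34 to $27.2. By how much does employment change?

ΔL = 61

From P·MP_L = w with MP_L = 8·L^(-1/3), the labor demand is L(w) = (136/w)^(3).
At w = 34: L = 64. At w = 27.2: L = 125.
ΔL = 125 − 64 = 61.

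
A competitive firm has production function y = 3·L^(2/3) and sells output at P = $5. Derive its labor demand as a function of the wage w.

MP_L = (2/3)·3·L^(-1/3) = 2·L^(-1/3).
Setting P·MP_L = w: 10·L^(-1/3) = w.
Solving for L: L^(-1/3) = w/10, so L = (10/w)^(3).

L(w) = 1000/w³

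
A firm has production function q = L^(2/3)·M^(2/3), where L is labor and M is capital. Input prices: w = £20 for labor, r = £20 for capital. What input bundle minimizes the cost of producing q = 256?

Cost minimization requires the marginal rate of technical substitution to equal the input-price ratio: MP_L/MP_M = w/r.
Here MP_L/MP_M = (2/3)·(M/L)/(2/3) = (M/L). Setting this equal to 20/20 = 1 gives M = L.
Substituting into q = 256: L^(2/3)·(L)^(2/3) = 256.
Solving, L = 64 and M = 64.

L* = 64, M* = 64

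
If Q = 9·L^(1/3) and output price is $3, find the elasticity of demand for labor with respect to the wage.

MP_L = (1/3)·9·L^(-2/3), so P·MP_L = w gives 9·L^(-2/3) = w.
Solving, L(w) = (9/w)^(3/2). This is a constant-elasticity form: L ∝ w^(−3/2), so ε = −3/2.

ε = -1.5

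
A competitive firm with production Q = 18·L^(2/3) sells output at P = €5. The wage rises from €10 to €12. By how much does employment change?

ΔL = -91

From P·MP_L = w with MP_L = 12·L^(-1/3), the labor demand is L(w) = (60/w)^(3).
At w = 10: L = 216. At w = 12: L = 125.
ΔL = 125 − 216 = -91.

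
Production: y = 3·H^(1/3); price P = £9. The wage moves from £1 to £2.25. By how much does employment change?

From P·MP_H = w with MP_H = H^(-2/3), the labor demand is H(w) = (9/w)^(3/2).
At w = 1: H = 27. At w = 2.25: H = 8.
ΔH = 8 − 27 = -19.

ΔH = -19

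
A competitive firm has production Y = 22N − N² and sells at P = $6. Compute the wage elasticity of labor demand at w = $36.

From P·MP_N = w with MP_N = 22 − 2N, labor demand is N(w) = (22 − w/6)/2.
dN/dw = −1/(12) = -1/12.
At w = 36, N = 8, so ε = (dN/dw)·(w/N) = (-1/12)·(36/8) = -0.375.

ε = -0.375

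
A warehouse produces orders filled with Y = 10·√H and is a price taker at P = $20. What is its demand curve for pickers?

MP_H = (1/2)·10·H^(-1/2) = 5·H^(-1/2).
Setting P·MP_H = w: 100·H^(-1/2) = w.
Solving for H: H^(-1/2) = w/100, so H = (100/w)^(2).

H(w) = 10000/w²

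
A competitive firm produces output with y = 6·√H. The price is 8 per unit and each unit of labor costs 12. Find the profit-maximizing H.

MP_H = (1/2)·6·H^(-1/2) = 3·H^(-1/2).
Profit maximization for a price taker requires P·MP_H = w: 8·3·H^(-1/2) = 12.
So H^(-1/2) = 0.5, which gives H = 4.

H* = 4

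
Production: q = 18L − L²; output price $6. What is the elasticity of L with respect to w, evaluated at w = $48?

ε = -0.8

From P·MP_L = w with MP_L = 18 − 2L, labor demand is L(w) = (18 − w/6)/2.
dL/dw = −1/(12) = -1/12.
At w = 48, L = 5, so ε = (dL/dw)·(w/L) = (-1/12)·(48/5) = -0.8.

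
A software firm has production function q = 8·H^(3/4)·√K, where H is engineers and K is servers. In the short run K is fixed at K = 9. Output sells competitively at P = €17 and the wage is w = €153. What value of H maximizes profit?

With K = 9, MP_H = (3/4)·8·H^(-1/4)·9^(1/2) = 18·H^(-1/4).
Profit maximization for a price taker requires P·MP_H = w: 17·18·H^(-1/4) = 153.
So H^(-1/4) = 0.5, which gives H = 16.

H* = 16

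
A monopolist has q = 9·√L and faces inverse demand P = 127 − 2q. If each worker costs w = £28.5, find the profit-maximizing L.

Marginal revenue from the inverse demand is MR = 127 − 4q.
The marginal product is MP_L = 4.5·L^(-1/2).
A monopolist hires until marginal revenue product equals the wage: MR·MP_L = w.
At L, q = 9·√L. Substituting and solving: (127 − 36·√L)·4.5·L^(-1/2) = 28.5 gives L = 9.

L* = 9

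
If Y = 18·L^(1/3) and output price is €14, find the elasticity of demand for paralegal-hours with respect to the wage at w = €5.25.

ε = -1.5

MP_L = (1/3)·18·L^(-2/3), so P·MP_L = w gives 84·L^(-2/3) = w.
Solving, L(w) = (84/w)^(3/2). This is a constant-elasticity form: L ∝ w^(−3/2), so ε = −3/2.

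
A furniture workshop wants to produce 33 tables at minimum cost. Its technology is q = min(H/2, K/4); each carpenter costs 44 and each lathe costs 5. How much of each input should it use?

With a fixed-proportions technology, the cost-minimizing bundle uses no slack in either input: H/2 = K/4 = q.
So H = 2·33 = 66 and K = 4·33 = 132.

H* = 66, K* = 132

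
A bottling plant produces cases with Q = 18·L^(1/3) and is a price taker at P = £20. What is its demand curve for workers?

MP_L = (1/3)·18·L^(-2/3) = 6·L^(-2/3).
Setting P·MP_L = w: 120·L^(-2/3) = w.
Solving for L: L^(-2/3) = w/120, so L = (120/w)^(3/2).

L(w) = (120/w)^(3/2)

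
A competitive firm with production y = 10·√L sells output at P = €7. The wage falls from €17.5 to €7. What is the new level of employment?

From P·MP_L = w with MP_L = 5·L^(-1/2), the labor demand is L(w) = (35/w)^(2).
At w = 17.5: L = 4. At w = 7: L = 25.

L* = 25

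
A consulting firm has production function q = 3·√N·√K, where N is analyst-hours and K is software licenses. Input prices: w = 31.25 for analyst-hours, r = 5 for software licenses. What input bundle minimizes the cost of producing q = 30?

N* = 4, K* = 25

Cost minimization requires the marginal rate of technical substitution to equal the input-price ratio: MP_N/MP_K = w/r.
Here MP_N/MP_K = (1/2)·(K/N)/(1/2) = (K/N). Setting this equal to 31.25/5 = 6.25 gives K = 6.25N.
Substituting into q = 30: 3·N^(1/2)·(6.25N)^(1/2) = 30.
Solving, N = 4 and K = 25.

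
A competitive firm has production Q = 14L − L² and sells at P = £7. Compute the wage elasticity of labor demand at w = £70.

ε = -2.5

From P·MP_L = w with MP_L = 14 − 2L, labor demand is L(w) = (14 − w/7)/2.
dL/dw = −1/(14) = -1/14.
At w = 70, L = 2, so ε = (dL/dw)·(w/L) = (-1/14)·(70/2) = -2.5.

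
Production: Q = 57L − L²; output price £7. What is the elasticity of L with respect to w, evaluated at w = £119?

From P·MP_L = w with MP_L = 57 − 2L, labor demand is L(w) = (57 − w/7)/2.
dL/dw = −1/(14) = -1/14.
At w = 119, L = 20, so ε = (dL/dw)·(w/L) = (-1/14)·(119/20) = -0.425.

ε = -0.425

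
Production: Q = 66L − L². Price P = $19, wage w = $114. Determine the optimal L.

The marginal product of L is MP_L = 66 − 2L.
A price-taking firm hires until the value of the marginal product equals the wage: P·MP_L = w, so 19·(66 − 2L) = 114.
Then 66 − 2L = 6, giving L = 30.

L* = 30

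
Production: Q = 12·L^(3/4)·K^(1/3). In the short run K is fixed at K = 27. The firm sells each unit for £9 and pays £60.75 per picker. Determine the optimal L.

With K = 27, MP_L = (3/4)·12·L^(-1/4)·27^(1/3) = 27·L^(-1/4).
Profit maximization for a price taker requires P·MP_L = w: 9·27·L^(-1/4) = 60.75.
So L^(-1/4) = 0.25, which gives L = 256.

L* = 256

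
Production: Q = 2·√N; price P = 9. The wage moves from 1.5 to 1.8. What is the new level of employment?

N* = 25

From P·MP_N = w with MP_N = N^(-1/2), the labor demand is N(w) = (9/w)^(2).
At w = 1.5: N = 36. At w = 1.8: N = 25.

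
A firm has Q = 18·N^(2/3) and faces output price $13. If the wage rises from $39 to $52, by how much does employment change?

ΔN = -37

From P·MP_N = w with MP_N = 12·N^(-1/3), the labor demand is N(w) = (156/w)^(3).
At w = 39: N = 64. At w = 52: N = 27.
ΔN = 27 − 64 = -37.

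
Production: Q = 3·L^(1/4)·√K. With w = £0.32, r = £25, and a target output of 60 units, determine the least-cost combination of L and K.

L* = 625, K* = 16

Cost minimization requires the marginal rate of technical substitution to equal the input-price ratio: MP_L/MP_K = w/r.
Here MP_L/MP_K = (1/4)·(K/L)/(1/2) = 0.5·(K/L). Setting this equal to 0.32/25 = 0.0128 gives K = 0.0256L.
Substituting into Q = 60: 3·L^(1/4)·(0.0256L)^(1/2) = 60.
Solving, L = 625 and K = 16.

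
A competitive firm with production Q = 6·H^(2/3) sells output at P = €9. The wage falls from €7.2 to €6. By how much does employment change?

ΔH = 91

From P·MP_H = w with MP_H = 4·H^(-1/3), the labor demand is H(w) = (36/w)^(3).
At w = 7.2: H = 125. At w = 6: H = 216.
ΔH = 216 − 125 = 91.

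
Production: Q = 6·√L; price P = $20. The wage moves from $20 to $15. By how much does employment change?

From P·MP_L = w with MP_L = 3·L^(-1/2), the labor demand is L(w) = (60/w)^(2).
At w = 20: L = 9. At w = 15: L = 16.
ΔL = 16 − 9 = 7.

ΔL = 7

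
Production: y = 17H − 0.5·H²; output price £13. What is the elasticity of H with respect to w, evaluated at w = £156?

From P·MP_H = w with MP_H = 17 − H, labor demand is H(w) = 17 − w/13.
dH/dw = −1/(13) = -1/13.
At w = 156, H = 5, so ε = (dH/dw)·(w/H) = (-1/13)·(156/5) = -2.4.

ε = -2.4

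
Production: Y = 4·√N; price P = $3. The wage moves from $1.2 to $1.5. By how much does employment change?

From P·MP_N = w with MP_N = 2·N^(-1/2), the labor demand is N(w) = (6/w)^(2).
At w = 1.2: N = 25. At w = 1.5: N = 16.
ΔN = 16 − 25 = -9.

ΔN = -9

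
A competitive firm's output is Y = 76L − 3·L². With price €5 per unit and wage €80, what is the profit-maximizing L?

L* = 10

The marginal product of L is MP_L = 76 − 6L.
A price-taking firm hires until the value of the marginal product equals the wage: P·MP_L = w, so 5·(76 − 6L) = 80.
Then 76 − 6L = 16, giving L = 10.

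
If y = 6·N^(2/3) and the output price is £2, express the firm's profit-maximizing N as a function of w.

N(w) = 512/w³

MP_N = (2/3)·6·N^(-1/3) = 4·N^(-1/3).
Setting P·MP_N = w: 8·N^(-1/3) = w.
Solving for N: N^(-1/3) = w/8, so N = (8/w)^(3).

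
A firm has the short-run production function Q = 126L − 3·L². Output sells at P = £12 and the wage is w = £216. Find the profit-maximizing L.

The marginal product of L is MP_L = 126 − 6L.
A price-taking firm hires until the value of the marginal product equals the wage: P·MP_L = w, so 12·(126 − 6L) = 216.
Then 126 − 6L = 18, giving L = 18.

L* = 18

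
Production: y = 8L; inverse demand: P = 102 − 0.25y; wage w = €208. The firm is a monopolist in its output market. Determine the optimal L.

L* = 19

Marginal revenue from the inverse demand is MR = 102 − 0.5y.
The marginal product is MP_L = 8.
A monopolist hires until marginal revenue product equals the wage: MR·MP_L = w.
(102 − 4L)·8 = 208, so L = 19.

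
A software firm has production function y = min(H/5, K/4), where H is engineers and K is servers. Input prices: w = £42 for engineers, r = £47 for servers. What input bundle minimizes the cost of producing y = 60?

H* = 300, K* = 240

With a fixed-proportions technology, the cost-minimizing bundle uses no slack in either input: H/5 = K/4 = y.
So H = 5·60 = 300 and K = 4·60 = 240.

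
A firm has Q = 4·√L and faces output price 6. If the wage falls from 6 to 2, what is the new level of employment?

L* = 36

From P·MP_L = w with MP_L = 2·L^(-1/2), the labor demand is L(w) = (12/w)^(2).
At w = 6: L = 4. At w = 2: L = 36.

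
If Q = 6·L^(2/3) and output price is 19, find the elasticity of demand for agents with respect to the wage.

MP_L = (2/3)·6·L^(-1/3), so P·MP_L = w gives 76·L^(-1/3) = w.
Solving, L(w) = (76/w)^(3). This is a constant-elasticity form: L ∝ w^(−3), so ε = −3.

ε = -3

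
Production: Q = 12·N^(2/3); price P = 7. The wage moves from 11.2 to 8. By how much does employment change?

ΔN = 218

From P·MP_N = w with MP_N = 8·N^(-1/3), the labor demand is N(w) = (56/w)^(3).
At w = 11.2: N = 125. At w = 8: N = 343.
ΔN = 343 − 125 = 218.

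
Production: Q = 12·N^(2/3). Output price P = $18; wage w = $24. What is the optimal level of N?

MP_N = (2/3)·12·N^(-1/3) = 8·N^(-1/3).
Profit maximization for a price taker requires P·MP_N = w: 18·8·N^(-1/3) = 24.
So N^(-1/3) = 1/6, which gives N = 216.

N* = 216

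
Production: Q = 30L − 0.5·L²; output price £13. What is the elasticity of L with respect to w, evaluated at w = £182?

ε = -0.875

From P·MP_L = w with MP_L = 30 − L, labor demand is L(w) = 30 − w/13.
dL/dw = −1/(13) = -1/13.
At w = 182, L = 16, so ε = (dL/dw)·(w/L) = (-1/13)·(182/16) = -0.875.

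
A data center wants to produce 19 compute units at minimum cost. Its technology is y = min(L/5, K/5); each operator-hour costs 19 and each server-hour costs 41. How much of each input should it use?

L* = 95, K* = 95

With a fixed-proportions technology, the cost-minimizing bundle uses no slack in either input: L/5 = K/5 = y.
So L = 5·19 = 95 and K = 5·19 = 95.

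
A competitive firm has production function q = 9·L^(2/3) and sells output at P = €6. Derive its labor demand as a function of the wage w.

L(w) = 46656/w³

MP_L = (2/3)·9·L^(-1/3) = 6·L^(-1/3).
Setting P·MP_L = w: 36·L^(-1/3) = w.
Solving for L: L^(-1/3) = w/36, so L = (36/w)^(3).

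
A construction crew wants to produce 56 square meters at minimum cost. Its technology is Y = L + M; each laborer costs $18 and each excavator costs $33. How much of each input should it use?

The inputs are perfect substitutes, so the firm uses whichever has the lower cost per unit of output.
Cost per unit of output via L is 18; via M it is 33. L is cheaper.
Producing Y = 56 with L alone: L = 56, M = 0.

L* = 56, M* = 0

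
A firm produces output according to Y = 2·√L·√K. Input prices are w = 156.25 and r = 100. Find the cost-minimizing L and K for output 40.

L* = 16, K* = 25

Cost minimization requires the marginal rate of technical substitution to equal the input-price ratio: MP_L/MP_K = w/r.
Here MP_L/MP_K = (1/2)·(K/L)/(1/2) = (K/L). Setting this equal to 156.25/100 = 1.5625 gives K = 1.5625L.
Substituting into Y = 40: 2·L^(1/2)·(1.5625L)^(1/2) = 40.
Solving, L = 16 and K = 25.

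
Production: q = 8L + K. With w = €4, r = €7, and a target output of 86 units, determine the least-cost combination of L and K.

The inputs are perfect substitutes, so the firm uses whichever has the lower cost per unit of output.
Cost per unit of output via L is 0.5; via K it is 7. L is cheaper.
Producing q = 86 with L alone: L = 10.75, K = 0.

L* = 10.75, K* = 0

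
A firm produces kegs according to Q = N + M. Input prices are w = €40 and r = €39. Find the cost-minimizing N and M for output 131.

N* = 0, M* = 131

The inputs are perfect substitutes, so the firm uses whichever has the lower cost per unit of output.
Cost per unit of output via N is 40; via M it is 39. M is cheaper.
Producing Q = 131 with M alone: N = 0, M = 131.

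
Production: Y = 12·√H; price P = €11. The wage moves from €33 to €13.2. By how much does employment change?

ΔH = 21

From P·MP_H = w with MP_H = 6·H^(-1/2), the labor demand is H(w) = (66/w)^(2).
At w = 33: H = 4. At w = 13.2: H = 25.
ΔH = 25 − 4 = 21.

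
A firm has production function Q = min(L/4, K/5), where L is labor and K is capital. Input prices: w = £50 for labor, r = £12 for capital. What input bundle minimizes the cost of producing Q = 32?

With a fixed-proportions technology, the cost-minimizing bundle uses no slack in either input: L/4 = K/5 = Q.
So L = 4·32 = 128 and K = 5·32 = 160.

L* = 128, K* = 160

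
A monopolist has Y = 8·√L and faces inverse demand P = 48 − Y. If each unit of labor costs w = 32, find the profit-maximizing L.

L* = 4

Marginal revenue from the inverse demand is MR = 48 − 2Y.
The marginal product is MP_L = 4·L^(-1/2).
A monopolist hires until marginal revenue product equals the wage: MR·MP_L = w.
At L, Y = 8·√L. Substituting and solving: (48 − 16·√L)·4·L^(-1/2) = 32 gives L = 4.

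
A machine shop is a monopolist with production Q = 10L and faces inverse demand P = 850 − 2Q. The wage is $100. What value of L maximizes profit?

L* = 21

Marginal revenue from the inverse demand is MR = 850 − 4Q.
The marginal product is MP_L = 10.
A monopolist hires until marginal revenue product equals the wage: MR·MP_L = w.
(850 − 40L)·10 = 100, so L = 21.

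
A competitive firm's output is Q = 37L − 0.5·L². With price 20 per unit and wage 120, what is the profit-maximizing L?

The marginal product of L is MP_L = 37 − L.
A price-taking firm hires until the value of the marginal product equals the wage: P·MP_L = w, so 20·(37 − L) = 120.
Then 37 − L = 6, giving L = 31.

L* = 31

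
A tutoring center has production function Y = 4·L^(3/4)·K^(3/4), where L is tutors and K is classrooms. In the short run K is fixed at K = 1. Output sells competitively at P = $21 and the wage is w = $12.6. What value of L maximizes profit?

With K = 1, MP_L = (3/4)·4·L^(-1/4)·1^(3/4) = 3·L^(-1/4).
Profit maximization for a price taker requires P·MP_L = w: 21·3·L^(-1/4) = 12.6.
So L^(-1/4) = 0.2, which gives L = 625.

L* = 625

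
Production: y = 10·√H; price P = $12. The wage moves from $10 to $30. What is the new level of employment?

H* = 4

From P·MP_H = w with MP_H = 5·H^(-1/2), the labor demand is H(w) = (60/w)^(2).
At w = 10: H = 36. At w = 30: H = 4.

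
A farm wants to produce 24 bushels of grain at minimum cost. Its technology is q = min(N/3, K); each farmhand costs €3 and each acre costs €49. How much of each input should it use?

N* = 72, K* = 24

With a fixed-proportions technology, the cost-minimizing bundle uses no slack in either input: N/3 = K = q.
So N = 3·24 = 72 and K = 24.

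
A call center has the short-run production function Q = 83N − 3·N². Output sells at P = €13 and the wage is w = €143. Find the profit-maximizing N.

The marginal product of N is MP_N = 83 − 6N.
A price-taking firm hires until the value of the marginal product equals the wage: P·MP_N = w, so 13·(83 − 6N) = 143.
Then 83 − 6N = 11, giving N = 12.

N* = 12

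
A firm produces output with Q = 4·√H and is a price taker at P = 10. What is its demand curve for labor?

MP_H = (1/2)·4·H^(-1/2) = 2·H^(-1/2).
Setting P·MP_H = w: 20·H^(-1/2) = w.
Solving for H: H^(-1/2) = w/20, so H = (20/w)^(2).

H(w) = 400/w²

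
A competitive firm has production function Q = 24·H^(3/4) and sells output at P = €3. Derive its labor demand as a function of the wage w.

MP_H = (3/4)·24·H^(-1/4) = 18·H^(-1/4).
Setting P·MP_H = w: 54·H^(-1/4) = w.
Solving for H: H^(-1/4) = w/54, so H = (54/w)^(4).

H(w) = 8503056/w^(4)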